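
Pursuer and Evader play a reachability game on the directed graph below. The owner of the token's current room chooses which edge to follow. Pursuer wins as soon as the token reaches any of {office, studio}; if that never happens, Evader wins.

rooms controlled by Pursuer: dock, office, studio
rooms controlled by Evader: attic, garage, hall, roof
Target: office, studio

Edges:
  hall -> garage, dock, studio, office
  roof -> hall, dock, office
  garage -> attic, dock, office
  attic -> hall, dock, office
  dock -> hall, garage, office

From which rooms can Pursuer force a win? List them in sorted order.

A0 = {office, studio}
A1: add {dock} — dock (Pursuer) has dock→office.
A2 = A1; e.g. hall (Evader) can still go to garage. Fixed point.
Pursuer's winning region = {dock, office, studio}.

dock, office, studio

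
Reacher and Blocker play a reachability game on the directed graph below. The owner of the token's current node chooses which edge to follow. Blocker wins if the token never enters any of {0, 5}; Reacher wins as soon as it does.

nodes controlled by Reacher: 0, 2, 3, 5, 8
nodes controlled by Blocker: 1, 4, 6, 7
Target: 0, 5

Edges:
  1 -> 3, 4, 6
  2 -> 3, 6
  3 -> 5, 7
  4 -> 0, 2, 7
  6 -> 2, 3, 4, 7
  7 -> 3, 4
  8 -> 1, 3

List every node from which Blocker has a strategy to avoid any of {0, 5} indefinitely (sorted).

A0 = {0, 5}
A1: add {3} — 3 (Reacher) has 3→5.
A2: add {2, 8} — 2 (Reacher) has 2→3; 8 (Reacher) has 8→3.
A3 = A2; e.g. 1 (Blocker) can still go to 4. Fixed point.
Reacher's attractor = {0, 2, 3, 5, 8}; Blocker avoids the target exactly from the complement.

1, 4, 6, 7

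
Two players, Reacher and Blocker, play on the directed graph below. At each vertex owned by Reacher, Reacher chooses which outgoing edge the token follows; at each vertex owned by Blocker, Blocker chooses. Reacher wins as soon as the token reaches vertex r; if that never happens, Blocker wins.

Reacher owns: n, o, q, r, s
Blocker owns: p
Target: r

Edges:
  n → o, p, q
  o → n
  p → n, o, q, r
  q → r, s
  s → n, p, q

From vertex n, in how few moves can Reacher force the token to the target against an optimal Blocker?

A0 = {r}
A1: add {q} — q (Reacher) has q→r.
A2: add {n, s} — n (Reacher) has n→q; s (Reacher) has s→q.
n enters the attractor at level 2, so Reacher can force the target in 2 moves from there.

2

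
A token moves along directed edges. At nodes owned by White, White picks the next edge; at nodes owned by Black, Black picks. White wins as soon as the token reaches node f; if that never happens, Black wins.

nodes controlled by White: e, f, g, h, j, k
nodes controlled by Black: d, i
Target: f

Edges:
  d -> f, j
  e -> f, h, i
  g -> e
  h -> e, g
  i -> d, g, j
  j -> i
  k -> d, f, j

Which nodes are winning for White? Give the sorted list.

A0 = {f}
A1: add {e, k} — e (White) has e→f; k (White) has k→f.
A2: add {g, h} — g (White) has g→e; h (White) has h→e.
A3 = A2; e.g. d (Black) can still go to j. Fixed point.
White's winning region = {e, f, g, h, k}.

e, f, g, h, k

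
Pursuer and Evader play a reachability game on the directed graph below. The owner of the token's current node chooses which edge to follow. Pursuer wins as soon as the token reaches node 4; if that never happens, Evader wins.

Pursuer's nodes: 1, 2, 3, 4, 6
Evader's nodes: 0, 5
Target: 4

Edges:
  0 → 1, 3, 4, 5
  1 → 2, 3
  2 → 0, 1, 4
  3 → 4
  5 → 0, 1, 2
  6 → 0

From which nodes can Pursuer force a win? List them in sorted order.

1, 2, 3, 4

A0 = {4}
A1: add {2, 3} — 2 (Pursuer) has 2→4; 3 (Pursuer) has 3→4.
A2: add {1} — 1 (Pursuer) has 1→2.
A3 = A2; e.g. 0 (Evader) can still go to 5. Fixed point.
Pursuer's winning region = {1, 2, 3, 4}.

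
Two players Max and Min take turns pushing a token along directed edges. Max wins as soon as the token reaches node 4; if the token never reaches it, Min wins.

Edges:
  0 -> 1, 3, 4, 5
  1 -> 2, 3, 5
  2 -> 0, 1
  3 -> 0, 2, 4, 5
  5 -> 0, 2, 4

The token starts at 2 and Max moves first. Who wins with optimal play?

Min

Track states (vertex, player-to-move).
A0 = {(4,Max), (4,Min)}
A1: add {(0,Max), (3,Max), (5,Max)}.
A2 = A1; e.g. (0,Min) stays out. (2,Max) never enters ⇒ Min avoids the target.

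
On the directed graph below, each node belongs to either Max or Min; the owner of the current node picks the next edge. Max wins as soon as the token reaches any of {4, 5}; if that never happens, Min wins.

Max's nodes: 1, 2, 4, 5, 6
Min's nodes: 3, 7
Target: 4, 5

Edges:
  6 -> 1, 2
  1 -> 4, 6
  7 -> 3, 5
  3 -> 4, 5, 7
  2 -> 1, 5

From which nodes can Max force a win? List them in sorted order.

1, 2, 4, 5, 6

A0 = {4, 5}
A1: add {1, 2} — 1 (Max) has 1→4; 2 (Max) has 2→5.
A2: add {6} — 6 (Max) has 6→1.
A3 = A2; e.g. 3 (Min) can still go to 7. Fixed point.
Max's winning region = {1, 2, 4, 5, 6}.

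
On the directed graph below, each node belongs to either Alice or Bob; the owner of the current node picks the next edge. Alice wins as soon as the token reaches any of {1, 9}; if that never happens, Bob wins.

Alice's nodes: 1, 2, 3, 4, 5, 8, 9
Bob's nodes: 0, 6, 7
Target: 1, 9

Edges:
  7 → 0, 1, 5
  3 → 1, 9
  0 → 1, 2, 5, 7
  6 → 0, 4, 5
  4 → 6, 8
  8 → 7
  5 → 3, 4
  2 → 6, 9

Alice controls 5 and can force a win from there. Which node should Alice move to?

A0 = {1, 9}
A1: add {2, 3} — 2 (Alice) has 2→9; 3 (Alice) has 3→1.
A2: add {5} — 5 (Alice) has 5→3.
A3 = A2; e.g. 0 (Bob) can still go to 7. Fixed point.
From 5, successor 3 is in the attractor (rank 1); the other successor 4 is not.

3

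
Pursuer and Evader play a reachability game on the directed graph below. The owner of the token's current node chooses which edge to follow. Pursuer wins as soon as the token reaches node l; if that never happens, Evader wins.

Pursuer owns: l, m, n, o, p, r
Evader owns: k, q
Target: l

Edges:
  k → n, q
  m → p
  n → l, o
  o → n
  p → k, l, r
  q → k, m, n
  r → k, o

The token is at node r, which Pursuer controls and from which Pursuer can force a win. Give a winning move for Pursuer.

o

A0 = {l}
A1: add {n, p} — n (Pursuer) has n→l; p (Pursuer) has p→l.
A2: add {m, o} — m (Pursuer) has m→p; o (Pursuer) has o→n.
A3: add {r} — r (Pursuer) has r→o.
A4 = A3; e.g. k (Evader) can still go to q. Fixed point.
From r, successor o is in the attractor (rank 2); the other successor k is not.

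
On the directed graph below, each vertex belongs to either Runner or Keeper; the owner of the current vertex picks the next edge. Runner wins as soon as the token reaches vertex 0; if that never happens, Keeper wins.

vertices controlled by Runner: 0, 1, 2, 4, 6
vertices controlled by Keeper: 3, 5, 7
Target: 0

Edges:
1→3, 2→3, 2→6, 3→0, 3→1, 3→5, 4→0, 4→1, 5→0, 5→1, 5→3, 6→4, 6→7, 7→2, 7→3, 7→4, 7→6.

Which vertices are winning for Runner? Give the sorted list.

A0 = {0}
A1: add {4} — 4 (Runner) has 4→0.
A2: add {6} — 6 (Runner) has 6→4.
A3: add {2} — 2 (Runner) has 2→6.
A4 = A3; e.g. 1 (Runner) has no edge into A3. Fixed point.
Runner's winning region = {0, 2, 4, 6}.

0, 2, 4, 6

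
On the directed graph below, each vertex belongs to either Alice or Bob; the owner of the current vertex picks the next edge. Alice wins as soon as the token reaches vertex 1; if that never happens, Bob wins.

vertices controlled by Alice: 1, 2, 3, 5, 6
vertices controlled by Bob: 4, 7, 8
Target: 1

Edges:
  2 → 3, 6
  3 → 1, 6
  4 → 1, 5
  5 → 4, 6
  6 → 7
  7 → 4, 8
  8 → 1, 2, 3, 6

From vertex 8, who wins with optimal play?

A0 = {1}
A1: add {3} — 3 (Alice) has 3→1.
A2: add {2} — 2 (Alice) has 2→3.
A3 = A2; e.g. 4 (Bob) can still go to 5. Fixed point.
8 never enters the attractor, so Bob can avoid the target forever.

Bob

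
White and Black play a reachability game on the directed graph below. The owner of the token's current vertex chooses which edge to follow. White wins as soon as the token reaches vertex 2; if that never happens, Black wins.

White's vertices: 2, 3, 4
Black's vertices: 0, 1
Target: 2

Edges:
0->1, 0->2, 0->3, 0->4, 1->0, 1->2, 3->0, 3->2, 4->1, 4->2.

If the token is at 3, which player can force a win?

White

A0 = {2}
A1: add {3, 4} — 3 (White) has 3→2; 4 (White) has 4→2.
A2 = A1; e.g. 0 (Black) can still go to 1. Fixed point.
3 ∈ A1, so White can force the target.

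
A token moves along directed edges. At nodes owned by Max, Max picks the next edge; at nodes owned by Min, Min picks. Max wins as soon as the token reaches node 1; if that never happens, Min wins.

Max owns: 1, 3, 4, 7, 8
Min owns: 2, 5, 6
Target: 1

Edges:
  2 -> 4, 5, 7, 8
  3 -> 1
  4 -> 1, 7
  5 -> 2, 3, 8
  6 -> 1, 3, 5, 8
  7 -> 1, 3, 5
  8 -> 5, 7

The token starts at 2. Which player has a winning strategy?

Min

A0 = {1}
A1: add {3, 4, 7} — 3 (Max) has 3→1; 4 (Max) has 4→1; 7 (Max) has 7→1.
A2: add {8} — 8 (Max) has 8→7.
A3 = A2; e.g. 2 (Min) can still go to 5. Fixed point.
2 never enters the attractor, so Min can avoid the target forever.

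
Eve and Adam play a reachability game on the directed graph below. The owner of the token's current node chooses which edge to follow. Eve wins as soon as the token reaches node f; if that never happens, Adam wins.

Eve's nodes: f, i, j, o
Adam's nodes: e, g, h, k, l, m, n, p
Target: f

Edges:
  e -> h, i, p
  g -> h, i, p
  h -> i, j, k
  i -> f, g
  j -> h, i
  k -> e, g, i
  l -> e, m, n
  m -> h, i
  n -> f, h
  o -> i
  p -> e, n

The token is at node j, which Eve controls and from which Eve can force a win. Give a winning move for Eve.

A0 = {f}
A1: add {i} — i (Eve) has i→f.
A2: add {j, o} — j (Eve) has j→i; o (Eve) has o→i.
A3 = A2; e.g. e (Adam) can still go to h. Fixed point.
From j, successor i is in the attractor (rank 1); the other successor h is not.

i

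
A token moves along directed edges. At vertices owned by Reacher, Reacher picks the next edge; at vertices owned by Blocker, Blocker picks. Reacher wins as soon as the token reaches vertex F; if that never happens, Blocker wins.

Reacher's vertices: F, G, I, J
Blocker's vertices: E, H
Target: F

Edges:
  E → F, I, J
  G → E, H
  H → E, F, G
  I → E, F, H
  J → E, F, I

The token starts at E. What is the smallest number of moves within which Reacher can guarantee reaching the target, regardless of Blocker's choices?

A0 = {F}
A1: add {I, J} — I (Reacher) has I→F; J (Reacher) has J→F.
A2: add {E} — E (Blocker): all of {F, I, J} already in.
E enters the attractor at level 2, so Reacher can force the target in 2 moves from there.

2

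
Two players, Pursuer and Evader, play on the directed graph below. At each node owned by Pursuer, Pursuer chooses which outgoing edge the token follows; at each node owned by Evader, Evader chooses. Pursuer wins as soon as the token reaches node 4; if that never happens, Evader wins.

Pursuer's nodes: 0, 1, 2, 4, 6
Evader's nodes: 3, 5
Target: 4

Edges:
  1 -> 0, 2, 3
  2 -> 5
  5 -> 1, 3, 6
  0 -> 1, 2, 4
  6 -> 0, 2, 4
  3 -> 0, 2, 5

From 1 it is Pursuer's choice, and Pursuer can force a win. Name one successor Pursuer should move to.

0

A0 = {4}
A1: add {0, 6} — 0 (Pursuer) has 0→4; 6 (Pursuer) has 6→4.
A2: add {1} — 1 (Pursuer) has 1→0.
A3 = A2; e.g. 2 (Pursuer) has no edge into A2. Fixed point.
From 1, successor 0 is in the attractor (rank 1); the other successors 2, 3 are not.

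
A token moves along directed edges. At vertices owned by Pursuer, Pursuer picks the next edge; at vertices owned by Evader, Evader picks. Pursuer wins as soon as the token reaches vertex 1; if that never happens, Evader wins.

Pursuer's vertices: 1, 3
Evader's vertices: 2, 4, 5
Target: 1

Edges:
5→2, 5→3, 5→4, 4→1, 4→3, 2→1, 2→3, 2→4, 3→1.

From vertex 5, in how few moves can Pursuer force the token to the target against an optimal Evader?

4

A0 = {1}
A1: add {3} — 3 (Pursuer) has 3→1.
A2: add {4} — 4 (Evader): all of {1, 3} already in.
A3: add {2} — 2 (Evader): all of {1, 3, 4} already in.
A4: add {5} — 5 (Evader): all of {2, 3, 4} already in.
A4 = all vertices. Fixed point.
5 enters the attractor at level 4, so Pursuer can force the target in 4 moves from there.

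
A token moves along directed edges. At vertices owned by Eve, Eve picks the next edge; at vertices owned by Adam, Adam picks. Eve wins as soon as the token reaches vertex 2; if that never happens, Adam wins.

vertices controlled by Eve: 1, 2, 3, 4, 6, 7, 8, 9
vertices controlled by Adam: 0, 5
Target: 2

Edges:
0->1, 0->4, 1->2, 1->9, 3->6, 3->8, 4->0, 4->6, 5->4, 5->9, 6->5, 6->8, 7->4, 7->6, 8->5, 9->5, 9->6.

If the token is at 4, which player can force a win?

Adam

A0 = {2}
A1: add {1} — 1 (Eve) has 1→2.
A2 = A1; e.g. 0 (Adam) can still go to 4. Fixed point.
4 never enters the attractor, so Adam can avoid the target forever.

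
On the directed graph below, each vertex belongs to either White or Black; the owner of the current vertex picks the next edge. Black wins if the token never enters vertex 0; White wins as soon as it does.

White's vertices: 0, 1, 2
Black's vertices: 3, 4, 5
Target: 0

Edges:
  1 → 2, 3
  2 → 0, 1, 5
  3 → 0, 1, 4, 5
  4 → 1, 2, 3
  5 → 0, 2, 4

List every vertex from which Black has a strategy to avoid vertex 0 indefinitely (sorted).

A0 = {0}
A1: add {2} — 2 (White) has 2→0.
A2: add {1} — 1 (White) has 1→2.
A3 = A2; e.g. 3 (Black) can still go to 4. Fixed point.
White's attractor = {0, 1, 2}; Black avoids the target exactly from the complement.

3, 4, 5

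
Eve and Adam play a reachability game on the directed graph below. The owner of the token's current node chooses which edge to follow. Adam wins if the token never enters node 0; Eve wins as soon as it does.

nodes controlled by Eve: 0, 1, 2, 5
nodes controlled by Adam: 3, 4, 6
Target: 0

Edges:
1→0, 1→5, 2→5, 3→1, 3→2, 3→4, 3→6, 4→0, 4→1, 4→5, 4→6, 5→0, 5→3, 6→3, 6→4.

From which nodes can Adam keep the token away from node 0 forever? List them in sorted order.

3, 4, 6

A0 = {0}
A1: add {1, 5} — 1 (Eve) has 1→0; 5 (Eve) has 5→0.
A2: add {2} — 2 (Eve) has 2→5.
A3 = A2; e.g. 3 (Adam) can still go to 4. Fixed point.
Eve's attractor = {0, 1, 2, 5}; Adam avoids the target exactly from the complement.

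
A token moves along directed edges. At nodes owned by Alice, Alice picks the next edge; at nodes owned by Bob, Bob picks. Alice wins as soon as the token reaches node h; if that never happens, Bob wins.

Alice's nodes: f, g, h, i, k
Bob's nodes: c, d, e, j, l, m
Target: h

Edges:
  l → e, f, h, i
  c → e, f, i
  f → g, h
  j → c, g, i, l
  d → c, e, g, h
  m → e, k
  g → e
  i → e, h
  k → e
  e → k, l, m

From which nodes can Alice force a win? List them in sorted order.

f, h, i

A0 = {h}
A1: add {f, i} — f (Alice) has f→h; i (Alice) has i→h.
A2 = A1; e.g. c (Bob) can still go to e. Fixed point.
Alice's winning region = {f, h, i}.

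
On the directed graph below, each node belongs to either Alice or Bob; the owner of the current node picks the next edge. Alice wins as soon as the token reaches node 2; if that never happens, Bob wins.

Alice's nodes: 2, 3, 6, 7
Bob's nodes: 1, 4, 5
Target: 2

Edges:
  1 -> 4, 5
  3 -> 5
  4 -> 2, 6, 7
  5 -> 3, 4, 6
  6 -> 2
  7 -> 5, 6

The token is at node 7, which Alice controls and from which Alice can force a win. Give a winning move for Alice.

A0 = {2}
A1: add {6} — 6 (Alice) has 6→2.
A2: add {7} — 7 (Alice) has 7→6.
A3: add {4} — 4 (Bob): all of {2, 6, 7} already in.
A4 = A3; e.g. 1 (Bob) can still go to 5. Fixed point.
From 7, successor 6 is in the attractor (rank 1); the other successor 5 is not.

6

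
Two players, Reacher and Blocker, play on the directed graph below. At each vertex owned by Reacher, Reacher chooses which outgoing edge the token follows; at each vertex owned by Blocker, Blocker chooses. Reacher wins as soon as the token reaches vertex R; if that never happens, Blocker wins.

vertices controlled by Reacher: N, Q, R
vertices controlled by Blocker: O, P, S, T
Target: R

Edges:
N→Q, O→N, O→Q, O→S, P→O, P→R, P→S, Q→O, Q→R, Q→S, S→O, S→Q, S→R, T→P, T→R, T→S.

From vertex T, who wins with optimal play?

Blocker

A0 = {R}
A1: add {Q} — Q (Reacher) has Q→R.
A2: add {N} — N (Reacher) has N→Q.
A3 = A2; e.g. O (Blocker) can still go to S. Fixed point.
T never enters the attractor, so Blocker can avoid the target forever.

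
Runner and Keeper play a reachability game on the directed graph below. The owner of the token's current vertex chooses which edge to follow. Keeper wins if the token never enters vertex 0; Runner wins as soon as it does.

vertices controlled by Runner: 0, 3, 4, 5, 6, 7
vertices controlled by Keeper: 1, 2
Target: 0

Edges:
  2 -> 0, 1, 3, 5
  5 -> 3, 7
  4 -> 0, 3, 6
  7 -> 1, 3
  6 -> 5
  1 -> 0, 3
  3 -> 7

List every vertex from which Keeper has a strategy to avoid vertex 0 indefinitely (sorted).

1, 2, 3, 5, 6, 7

A0 = {0}
A1: add {4} — 4 (Runner) has 4→0.
A2 = A1; e.g. 1 (Keeper) can still go to 3. Fixed point.
Runner's attractor = {0, 4}; Keeper avoids the target exactly from the complement.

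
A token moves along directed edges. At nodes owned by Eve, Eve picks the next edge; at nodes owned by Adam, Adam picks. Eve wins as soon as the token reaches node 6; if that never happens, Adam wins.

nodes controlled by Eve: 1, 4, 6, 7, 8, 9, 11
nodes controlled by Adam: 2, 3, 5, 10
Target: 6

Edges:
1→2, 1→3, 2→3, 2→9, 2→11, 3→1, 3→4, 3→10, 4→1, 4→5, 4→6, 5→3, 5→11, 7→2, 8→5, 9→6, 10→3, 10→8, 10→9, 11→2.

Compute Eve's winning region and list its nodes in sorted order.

A0 = {6}
A1: add {4, 9} — 4 (Eve) has 4→6; 9 (Eve) has 9→6.
A2 = A1; e.g. 1 (Eve) has no edge into A1. Fixed point.
Eve's winning region = {4, 6, 9}.

4, 6, 9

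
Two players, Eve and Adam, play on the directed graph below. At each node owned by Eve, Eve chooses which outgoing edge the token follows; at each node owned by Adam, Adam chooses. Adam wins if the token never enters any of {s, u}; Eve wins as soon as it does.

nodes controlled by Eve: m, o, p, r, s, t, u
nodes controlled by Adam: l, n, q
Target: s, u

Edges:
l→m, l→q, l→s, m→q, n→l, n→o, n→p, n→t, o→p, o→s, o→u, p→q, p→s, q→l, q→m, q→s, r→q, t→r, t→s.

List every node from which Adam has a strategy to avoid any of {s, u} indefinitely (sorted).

l, m, n, q, r

A0 = {s, u}
A1: add {o, p, t} — o (Eve) has o→s; p (Eve) has p→s; t (Eve) has t→s.
A2 = A1; e.g. l (Adam) can still go to m. Fixed point.
Eve's attractor = {o, p, s, t, u}; Adam avoids the target exactly from the complement.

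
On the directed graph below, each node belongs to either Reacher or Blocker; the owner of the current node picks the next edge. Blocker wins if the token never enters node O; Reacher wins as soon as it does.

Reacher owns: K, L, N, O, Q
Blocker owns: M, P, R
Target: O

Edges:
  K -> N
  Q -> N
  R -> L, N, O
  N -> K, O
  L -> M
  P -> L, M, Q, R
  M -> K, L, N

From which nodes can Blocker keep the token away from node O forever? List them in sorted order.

A0 = {O}
A1: add {N} — N (Reacher) has N→O.
A2: add {K, Q} — K (Reacher) has K→N; Q (Reacher) has Q→N.
A3 = A2; e.g. L (Reacher) has no edge into A2. Fixed point.
Reacher's attractor = {K, N, O, Q}; Blocker avoids the target exactly from the complement.

L, M, P, R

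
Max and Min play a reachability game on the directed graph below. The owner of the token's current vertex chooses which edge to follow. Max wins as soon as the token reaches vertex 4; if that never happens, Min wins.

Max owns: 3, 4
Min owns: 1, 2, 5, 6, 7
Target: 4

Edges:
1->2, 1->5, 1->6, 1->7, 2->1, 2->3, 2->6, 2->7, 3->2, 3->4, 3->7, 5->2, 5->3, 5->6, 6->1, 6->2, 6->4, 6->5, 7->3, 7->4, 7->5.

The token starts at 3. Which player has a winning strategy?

A0 = {4}
A1: add {3} — 3 (Max) has 3→4.
A2 = A1; e.g. 1 (Min) can still go to 2. Fixed point.
3 ∈ A1, so Max can force the target.

Max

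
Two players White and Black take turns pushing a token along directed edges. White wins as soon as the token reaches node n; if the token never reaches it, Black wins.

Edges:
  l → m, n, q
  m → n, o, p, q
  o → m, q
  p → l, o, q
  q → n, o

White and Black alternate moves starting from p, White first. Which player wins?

Track states (vertex, player-to-move).
A0 = {(n,White), (n,Black)}
A1: add {(l,White), (m,White), (q,White)}.
A2: add {(l,Black), (o,Black)}.
A3: add {(p,White)}.
(p,White) ∈ A3 ⇒ White forces the target.

White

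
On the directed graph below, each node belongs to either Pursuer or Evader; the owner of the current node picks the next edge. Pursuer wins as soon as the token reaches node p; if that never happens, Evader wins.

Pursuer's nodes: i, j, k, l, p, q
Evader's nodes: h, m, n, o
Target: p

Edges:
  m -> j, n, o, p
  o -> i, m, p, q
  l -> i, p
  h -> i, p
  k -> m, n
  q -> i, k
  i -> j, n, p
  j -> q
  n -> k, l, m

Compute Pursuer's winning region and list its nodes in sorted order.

A0 = {p}
A1: add {i, l} — i (Pursuer) has i→p; l (Pursuer) has l→p.
A2: add {h, q} — h (Evader): all of {i, p} already in; q (Pursuer) has q→i.
A3: add {j} — j (Pursuer) has j→q.
A4 = A3; e.g. k (Pursuer) has no edge into A3. Fixed point.
Pursuer's winning region = {h, i, j, l, p, q}.

h, i, j, l, p, q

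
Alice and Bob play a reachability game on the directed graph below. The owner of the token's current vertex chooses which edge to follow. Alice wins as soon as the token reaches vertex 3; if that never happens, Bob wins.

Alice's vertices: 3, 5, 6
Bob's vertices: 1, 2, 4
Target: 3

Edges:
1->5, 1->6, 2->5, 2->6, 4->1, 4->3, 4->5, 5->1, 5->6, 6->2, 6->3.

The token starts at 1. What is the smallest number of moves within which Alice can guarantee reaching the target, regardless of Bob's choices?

A0 = {3}
A1: add {6} — 6 (Alice) has 6→3.
A2: add {5} — 5 (Alice) has 5→6.
A3: add {1, 2} — 1 (Bob): all of {5, 6} already in; 2 (Bob): all of {5, 6} already in.
1 enters the attractor at level 3, so Alice can force the target in 3 moves from there.

3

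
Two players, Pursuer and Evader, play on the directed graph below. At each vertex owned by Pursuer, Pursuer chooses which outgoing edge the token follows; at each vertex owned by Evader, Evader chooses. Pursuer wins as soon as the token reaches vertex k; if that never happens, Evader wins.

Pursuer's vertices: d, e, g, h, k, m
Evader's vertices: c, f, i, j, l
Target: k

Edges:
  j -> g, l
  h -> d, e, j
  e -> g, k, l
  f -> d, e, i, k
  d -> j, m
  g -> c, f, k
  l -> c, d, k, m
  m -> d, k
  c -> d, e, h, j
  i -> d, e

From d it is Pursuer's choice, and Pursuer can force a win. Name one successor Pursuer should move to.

m

A0 = {k}
A1: add {e, g, m} — e (Pursuer) has e→k; g (Pursuer) has g→k; m (Pursuer) has m→k.
A2: add {d, h} — d (Pursuer) has d→m; h (Pursuer) has h→e.
A3: add {i} — i (Evader): all of {d, e} already in.
A4: add {f} — f (Evader): all of {d, e, i, k} already in.
A5 = A4; e.g. c (Evader) can still go to j. Fixed point.
From d, successor m is in the attractor (rank 1); the other successor j is not.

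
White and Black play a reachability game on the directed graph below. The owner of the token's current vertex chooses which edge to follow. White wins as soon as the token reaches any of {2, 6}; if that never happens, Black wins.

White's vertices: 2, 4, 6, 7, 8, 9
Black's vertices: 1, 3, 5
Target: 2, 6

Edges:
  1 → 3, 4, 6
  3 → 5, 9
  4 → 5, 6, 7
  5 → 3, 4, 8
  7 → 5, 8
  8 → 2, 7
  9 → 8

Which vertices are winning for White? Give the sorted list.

2, 4, 6, 7, 8, 9

A0 = {2, 6}
A1: add {4, 8} — 4 (White) has 4→6; 8 (White) has 8→2.
A2: add {7, 9} — 7 (White) has 7→8; 9 (White) has 9→8.
A3 = A2; e.g. 1 (Black) can still go to 3. Fixed point.
White's winning region = {2, 4, 6, 7, 8, 9}.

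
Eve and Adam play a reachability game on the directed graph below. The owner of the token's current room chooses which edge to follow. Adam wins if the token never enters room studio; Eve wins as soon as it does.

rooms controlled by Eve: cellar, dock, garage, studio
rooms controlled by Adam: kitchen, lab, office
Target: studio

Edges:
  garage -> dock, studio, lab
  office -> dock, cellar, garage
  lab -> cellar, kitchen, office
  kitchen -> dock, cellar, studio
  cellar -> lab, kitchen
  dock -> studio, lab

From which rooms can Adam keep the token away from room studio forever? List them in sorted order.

A0 = {studio}
A1: add {dock, garage} — dock (Eve) has dock→studio; garage (Eve) has garage→studio.
A2 = A1; e.g. cellar (Eve) has no edge into A1. Fixed point.
Eve's attractor = {dock, garage, studio}; Adam avoids the target exactly from the complement.

cellar, kitchen, lab, office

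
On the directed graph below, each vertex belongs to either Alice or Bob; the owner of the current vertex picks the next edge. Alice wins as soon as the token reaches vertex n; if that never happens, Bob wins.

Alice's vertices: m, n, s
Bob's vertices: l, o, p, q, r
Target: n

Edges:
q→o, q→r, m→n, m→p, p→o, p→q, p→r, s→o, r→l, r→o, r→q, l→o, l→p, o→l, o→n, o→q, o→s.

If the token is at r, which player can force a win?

Bob

A0 = {n}
A1: add {m} — m (Alice) has m→n.
A2 = A1; e.g. l (Bob) can still go to o. Fixed point.
r never enters the attractor, so Bob can avoid the target forever.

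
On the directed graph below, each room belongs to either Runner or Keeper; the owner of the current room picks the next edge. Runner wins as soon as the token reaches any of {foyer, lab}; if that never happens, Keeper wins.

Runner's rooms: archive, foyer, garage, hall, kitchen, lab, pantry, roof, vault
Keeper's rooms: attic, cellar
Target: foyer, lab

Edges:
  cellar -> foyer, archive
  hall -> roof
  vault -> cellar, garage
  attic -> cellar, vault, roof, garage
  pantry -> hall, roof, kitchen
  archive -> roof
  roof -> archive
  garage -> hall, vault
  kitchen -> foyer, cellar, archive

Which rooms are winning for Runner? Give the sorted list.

A0 = {foyer, lab}
A1: add {kitchen} — kitchen (Runner) has kitchen→foyer.
A2: add {pantry} — pantry (Runner) has pantry→kitchen.
A3 = A2; e.g. cellar (Keeper) can still go to archive. Fixed point.
Runner's winning region = {foyer, kitchen, lab, pantry}.

foyer, kitchen, lab, pantry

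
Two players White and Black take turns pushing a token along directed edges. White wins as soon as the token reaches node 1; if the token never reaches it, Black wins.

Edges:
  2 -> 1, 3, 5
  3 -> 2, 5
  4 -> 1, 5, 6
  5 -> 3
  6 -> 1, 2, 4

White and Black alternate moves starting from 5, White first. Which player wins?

Track states (vertex, player-to-move).
A0 = {(1,White), (1,Black)}
A1: add {(2,White), (4,White), (6,White)}.
A2: add {(6,Black)}.
A3 = A2; e.g. (2,Black) stays out. (5,White) never enters ⇒ Black avoids the target.

Black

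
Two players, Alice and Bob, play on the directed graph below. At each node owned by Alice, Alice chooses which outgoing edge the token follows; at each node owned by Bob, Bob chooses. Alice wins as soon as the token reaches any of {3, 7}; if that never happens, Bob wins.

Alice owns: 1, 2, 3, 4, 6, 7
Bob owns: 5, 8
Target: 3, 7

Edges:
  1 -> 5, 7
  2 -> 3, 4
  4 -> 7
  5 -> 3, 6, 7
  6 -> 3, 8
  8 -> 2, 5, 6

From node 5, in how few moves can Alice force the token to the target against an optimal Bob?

2

A0 = {3, 7}
A1: add {1, 2, 4, 6} — 1 (Alice) has 1→7; 2 (Alice) has 2→3; 4 (Alice) has 4→7; 6 (Alice) has 6→3.
A2: add {5} — 5 (Bob): all of {3, 6, 7} already in.
5 enters the attractor at level 2, so Alice can force the target in 2 moves from there.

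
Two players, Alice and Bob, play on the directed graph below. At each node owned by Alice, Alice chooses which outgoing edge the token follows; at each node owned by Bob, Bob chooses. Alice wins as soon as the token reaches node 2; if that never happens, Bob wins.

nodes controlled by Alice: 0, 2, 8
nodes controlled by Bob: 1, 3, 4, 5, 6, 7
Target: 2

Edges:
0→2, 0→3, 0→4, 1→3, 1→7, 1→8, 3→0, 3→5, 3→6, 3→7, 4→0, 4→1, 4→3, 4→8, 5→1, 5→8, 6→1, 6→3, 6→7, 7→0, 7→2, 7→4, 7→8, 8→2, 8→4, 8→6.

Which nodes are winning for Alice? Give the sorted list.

A0 = {2}
A1: add {0, 8} — 0 (Alice) has 0→2; 8 (Alice) has 8→2.
A2 = A1; e.g. 1 (Bob) can still go to 3. Fixed point.
Alice's winning region = {0, 2, 8}.

0, 2, 8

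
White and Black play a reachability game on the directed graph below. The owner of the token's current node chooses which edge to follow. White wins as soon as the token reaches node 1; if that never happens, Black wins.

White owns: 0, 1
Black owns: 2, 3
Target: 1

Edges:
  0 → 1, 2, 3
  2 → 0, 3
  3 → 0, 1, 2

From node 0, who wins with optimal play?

White

A0 = {1}
A1: add {0} — 0 (White) has 0→1.
A2 = A1; e.g. 2 (Black) can still go to 3. Fixed point.
0 ∈ A1, so White can force the target.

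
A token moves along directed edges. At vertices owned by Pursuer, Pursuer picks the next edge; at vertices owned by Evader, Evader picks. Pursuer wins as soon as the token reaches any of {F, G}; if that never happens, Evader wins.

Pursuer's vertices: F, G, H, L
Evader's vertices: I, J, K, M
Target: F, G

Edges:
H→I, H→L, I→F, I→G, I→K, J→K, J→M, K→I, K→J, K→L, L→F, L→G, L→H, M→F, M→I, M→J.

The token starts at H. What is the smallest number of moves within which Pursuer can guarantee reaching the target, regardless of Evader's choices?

2

A0 = {F, G}
A1: add {L} — L (Pursuer) has L→F.
A2: add {H} — H (Pursuer) has H→L.
A3 = A2; e.g. I (Evader) can still go to K. Fixed point.
H enters the attractor at level 2, so Pursuer can force the target in 2 moves from there.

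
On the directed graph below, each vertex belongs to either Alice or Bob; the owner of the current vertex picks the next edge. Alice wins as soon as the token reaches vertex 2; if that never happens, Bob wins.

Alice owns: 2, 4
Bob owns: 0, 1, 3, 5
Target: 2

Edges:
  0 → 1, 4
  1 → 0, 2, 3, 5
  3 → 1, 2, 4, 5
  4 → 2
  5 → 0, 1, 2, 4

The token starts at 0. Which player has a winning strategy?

Bob

A0 = {2}
A1: add {4} — 4 (Alice) has 4→2.
A2 = A1; e.g. 0 (Bob) can still go to 1. Fixed point.
0 never enters the attractor, so Bob can avoid the target forever.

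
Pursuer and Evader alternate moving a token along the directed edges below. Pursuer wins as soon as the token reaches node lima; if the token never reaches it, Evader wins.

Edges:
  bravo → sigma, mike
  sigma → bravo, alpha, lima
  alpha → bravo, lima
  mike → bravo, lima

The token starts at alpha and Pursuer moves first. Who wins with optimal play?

Pursuer

Track states (vertex, player-to-move).
A0 = {(lima,Pursuer), (lima,Evader)}
A1: add {(sigma,Pursuer), (alpha,Pursuer), (mike,Pursuer)}.
(alpha,Pursuer) ∈ A1 ⇒ Pursuer forces the target.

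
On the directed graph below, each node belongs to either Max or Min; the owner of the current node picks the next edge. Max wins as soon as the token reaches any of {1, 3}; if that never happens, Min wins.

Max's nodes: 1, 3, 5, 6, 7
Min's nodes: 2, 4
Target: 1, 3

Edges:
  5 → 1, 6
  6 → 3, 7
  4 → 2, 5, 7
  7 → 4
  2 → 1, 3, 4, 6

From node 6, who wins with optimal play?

Max

A0 = {1, 3}
A1: add {5, 6} — 5 (Max) has 5→1; 6 (Max) has 6→3.
A2 = A1; e.g. 2 (Min) can still go to 4. Fixed point.
6 ∈ A1, so Max can force the target.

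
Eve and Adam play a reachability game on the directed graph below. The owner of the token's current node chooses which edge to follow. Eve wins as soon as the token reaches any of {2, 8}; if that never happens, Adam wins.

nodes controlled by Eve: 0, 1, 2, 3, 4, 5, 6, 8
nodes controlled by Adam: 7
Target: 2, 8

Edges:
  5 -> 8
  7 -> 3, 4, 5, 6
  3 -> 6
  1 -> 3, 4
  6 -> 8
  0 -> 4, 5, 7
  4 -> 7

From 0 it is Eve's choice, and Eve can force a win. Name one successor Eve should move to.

A0 = {2, 8}
A1: add {5, 6} — 5 (Eve) has 5→8; 6 (Eve) has 6→8.
A2: add {0, 3} — 0 (Eve) has 0→5; 3 (Eve) has 3→6.
A3: add {1} — 1 (Eve) has 1→3.
A4 = A3; e.g. 4 (Eve) has no edge into A3. Fixed point.
From 0, successor 5 is in the attractor (rank 1); the other successors 4, 7 are not.

5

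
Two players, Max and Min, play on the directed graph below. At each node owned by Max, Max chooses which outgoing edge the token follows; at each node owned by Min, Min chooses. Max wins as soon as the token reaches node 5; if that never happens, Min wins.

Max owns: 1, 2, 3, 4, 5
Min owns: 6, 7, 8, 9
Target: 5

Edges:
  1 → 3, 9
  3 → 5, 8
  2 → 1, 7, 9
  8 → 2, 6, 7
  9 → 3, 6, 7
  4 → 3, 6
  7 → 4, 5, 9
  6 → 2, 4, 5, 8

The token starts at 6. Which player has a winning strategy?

Min

A0 = {5}
A1: add {3} — 3 (Max) has 3→5.
A2: add {1, 4} — 1 (Max) has 1→3; 4 (Max) has 4→3.
A3: add {2} — 2 (Max) has 2→1.
A4 = A3; e.g. 6 (Min) can still go to 8. Fixed point.
6 never enters the attractor, so Min can avoid the target forever.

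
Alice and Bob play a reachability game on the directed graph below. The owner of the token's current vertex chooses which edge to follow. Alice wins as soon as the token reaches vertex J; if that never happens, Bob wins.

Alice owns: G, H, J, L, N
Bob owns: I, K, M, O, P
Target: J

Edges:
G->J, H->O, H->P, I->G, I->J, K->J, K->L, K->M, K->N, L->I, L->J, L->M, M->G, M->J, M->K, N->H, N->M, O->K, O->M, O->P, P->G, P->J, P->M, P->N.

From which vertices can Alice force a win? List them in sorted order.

G, I, J, L

A0 = {J}
A1: add {G, L} — G (Alice) has G→J; L (Alice) has L→J.
A2: add {I} — I (Bob): all of {G, J} already in.
A3 = A2; e.g. H (Alice) has no edge into A2. Fixed point.
Alice's winning region = {G, I, J, L}.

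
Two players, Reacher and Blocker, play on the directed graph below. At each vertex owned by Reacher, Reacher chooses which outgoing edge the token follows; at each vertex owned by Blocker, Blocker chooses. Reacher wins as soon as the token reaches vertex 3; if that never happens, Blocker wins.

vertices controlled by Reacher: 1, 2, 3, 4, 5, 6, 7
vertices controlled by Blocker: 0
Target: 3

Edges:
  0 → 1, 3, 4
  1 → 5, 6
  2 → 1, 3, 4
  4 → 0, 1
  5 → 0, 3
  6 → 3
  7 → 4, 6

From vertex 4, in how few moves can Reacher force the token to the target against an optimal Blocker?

3

A0 = {3}
A1: add {2, 5, 6} — 2 (Reacher) has 2→3; 5 (Reacher) has 5→3; 6 (Reacher) has 6→3.
A2: add {1, 7} — 1 (Reacher) has 1→5; 7 (Reacher) has 7→6.
A3: add {4} — 4 (Reacher) has 4→1.
4 enters the attractor at level 3, so Reacher can force the target in 3 moves from there.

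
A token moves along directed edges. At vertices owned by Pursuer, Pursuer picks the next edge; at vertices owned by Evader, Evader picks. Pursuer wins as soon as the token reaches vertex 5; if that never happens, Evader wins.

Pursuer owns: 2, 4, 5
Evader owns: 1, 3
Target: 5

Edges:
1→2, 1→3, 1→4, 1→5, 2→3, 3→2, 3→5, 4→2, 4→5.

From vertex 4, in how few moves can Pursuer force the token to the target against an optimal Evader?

A0 = {5}
A1: add {4} — 4 (Pursuer) has 4→5.
A2 = A1; e.g. 1 (Evader) can still go to 2. Fixed point.
4 enters the attractor at level 1, so Pursuer can force the target in 1 move from there.

1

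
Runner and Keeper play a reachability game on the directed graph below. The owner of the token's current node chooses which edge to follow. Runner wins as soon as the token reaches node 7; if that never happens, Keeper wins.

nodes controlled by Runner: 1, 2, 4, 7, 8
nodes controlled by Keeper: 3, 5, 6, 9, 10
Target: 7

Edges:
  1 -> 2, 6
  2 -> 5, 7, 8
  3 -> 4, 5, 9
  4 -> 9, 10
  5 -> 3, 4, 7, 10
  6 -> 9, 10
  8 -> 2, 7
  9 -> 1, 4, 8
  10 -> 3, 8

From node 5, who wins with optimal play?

Keeper

A0 = {7}
A1: add {2, 8} — 2 (Runner) has 2→7; 8 (Runner) has 8→7.
A2: add {1} — 1 (Runner) has 1→2.
A3 = A2; e.g. 3 (Keeper) can still go to 4. Fixed point.
5 never enters the attractor, so Keeper can avoid the target forever.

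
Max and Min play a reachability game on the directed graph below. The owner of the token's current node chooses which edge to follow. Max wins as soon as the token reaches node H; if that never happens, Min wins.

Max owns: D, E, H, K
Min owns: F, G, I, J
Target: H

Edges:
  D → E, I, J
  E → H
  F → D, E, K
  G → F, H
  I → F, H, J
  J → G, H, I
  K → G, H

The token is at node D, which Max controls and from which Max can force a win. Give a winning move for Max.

A0 = {H}
A1: add {E, K} — E (Max) has E→H; K (Max) has K→H.
A2: add {D} — D (Max) has D→E.
A3: add {F} — F (Min): all of {D, E, K} already in.
A4: add {G} — G (Min): all of {F, H} already in.
A5 = A4; e.g. I (Min) can still go to J. Fixed point.
From D, successor E is in the attractor (rank 1); the other successors I, J are not.

E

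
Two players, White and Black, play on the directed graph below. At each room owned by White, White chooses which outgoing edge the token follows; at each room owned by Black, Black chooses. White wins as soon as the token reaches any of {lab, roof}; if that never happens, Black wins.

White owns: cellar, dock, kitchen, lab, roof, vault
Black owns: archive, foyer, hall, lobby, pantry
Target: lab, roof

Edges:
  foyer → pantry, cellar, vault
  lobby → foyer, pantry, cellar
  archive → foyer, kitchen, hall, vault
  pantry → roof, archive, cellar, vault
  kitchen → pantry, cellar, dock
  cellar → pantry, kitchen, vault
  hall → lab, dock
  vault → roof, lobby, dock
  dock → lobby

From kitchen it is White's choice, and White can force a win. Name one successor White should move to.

A0 = {lab, roof}
A1: add {vault} — vault (White) has vault→roof.
A2: add {cellar} — cellar (White) has cellar→vault.
A3: add {kitchen} — kitchen (White) has kitchen→cellar.
A4 = A3; e.g. foyer (Black) can still go to pantry. Fixed point.
From kitchen, successor cellar is in the attractor (rank 2); the other successors dock, pantry are not.

cellar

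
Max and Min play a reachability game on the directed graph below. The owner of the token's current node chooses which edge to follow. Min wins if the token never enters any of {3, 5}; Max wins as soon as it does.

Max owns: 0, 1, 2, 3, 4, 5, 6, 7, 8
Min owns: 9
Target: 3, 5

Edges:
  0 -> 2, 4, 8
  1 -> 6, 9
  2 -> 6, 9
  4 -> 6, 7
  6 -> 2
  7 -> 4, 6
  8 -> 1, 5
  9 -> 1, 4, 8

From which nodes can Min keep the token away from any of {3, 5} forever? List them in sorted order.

A0 = {3, 5}
A1: add {8} — 8 (Max) has 8→5.
A2: add {0} — 0 (Max) has 0→8.
A3 = A2; e.g. 1 (Max) has no edge into A2. Fixed point.
Max's attractor = {0, 3, 5, 8}; Min avoids the target exactly from the complement.

1, 2, 4, 6, 7, 9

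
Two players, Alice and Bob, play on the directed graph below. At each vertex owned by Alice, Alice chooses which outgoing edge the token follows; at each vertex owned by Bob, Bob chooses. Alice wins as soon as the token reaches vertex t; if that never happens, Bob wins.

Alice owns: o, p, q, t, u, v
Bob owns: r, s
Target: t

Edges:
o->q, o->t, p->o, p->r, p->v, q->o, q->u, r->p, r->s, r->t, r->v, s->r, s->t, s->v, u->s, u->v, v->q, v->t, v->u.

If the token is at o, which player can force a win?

A0 = {t}
A1: add {o, v} — o (Alice) has o→t; v (Alice) has v→t.
o ∈ A1, so Alice can force the target.

Alice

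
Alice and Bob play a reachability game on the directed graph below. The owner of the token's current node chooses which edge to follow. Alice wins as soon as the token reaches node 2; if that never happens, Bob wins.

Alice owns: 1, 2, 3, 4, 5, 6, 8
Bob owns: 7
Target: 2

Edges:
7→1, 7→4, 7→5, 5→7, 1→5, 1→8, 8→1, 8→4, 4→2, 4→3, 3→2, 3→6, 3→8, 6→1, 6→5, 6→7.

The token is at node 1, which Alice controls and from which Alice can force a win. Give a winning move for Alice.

8

A0 = {2}
A1: add {3, 4} — 3 (Alice) has 3→2; 4 (Alice) has 4→2.
A2: add {8} — 8 (Alice) has 8→4.
A3: add {1} — 1 (Alice) has 1→8.
A4: add {6} — 6 (Alice) has 6→1.
A5 = A4; e.g. 5 (Alice) has no edge into A4. Fixed point.
From 1, successor 8 is in the attractor (rank 2); the other successor 5 is not.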